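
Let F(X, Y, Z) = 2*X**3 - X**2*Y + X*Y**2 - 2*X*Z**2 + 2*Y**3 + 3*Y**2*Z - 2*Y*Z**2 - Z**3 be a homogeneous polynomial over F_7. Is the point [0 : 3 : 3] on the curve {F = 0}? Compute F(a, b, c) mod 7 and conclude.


F(0,3,3) ≡ 5 (mod 7); P is NOT on the curve.

Evaluate F(0, 3, 3) term-by-term (mod 7).
  2*X**3 ↦ 2·0·1·1 = 0
  -X**2*Y ↦ -1·0·3·1 = 0
  X*Y**2 ↦ 1·0·9·1 = 0
  -2*X*Z**2 ↦ -2·0·1·9 = 0
  2*Y**3 ↦ 2·1·27·1 = 54
  3*Y**2*Z ↦ 3·1·9·3 = 81
  -2*Y*Z**2 ↦ -2·1·3·9 = -54
  -Z**3 ↦ -1·1·1·27 = -27
Sum: F(0, 3, 3) = (0) + (0) + (0) + (0) + (54) + (81) + (-54) + (-27) = 54.
Reducing mod 7: 54 ≡ 5 (mod 7).
Since F(a, b, c) ≡ 5 ≠ 0 (mod 7), P does NOT lie on the curve.


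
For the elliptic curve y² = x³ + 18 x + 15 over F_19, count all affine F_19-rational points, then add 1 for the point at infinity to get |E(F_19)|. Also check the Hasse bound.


Affine points = {(3, 1), (3, 18), (6, 4), (6, 15), (7, 3), (7, 16), (8, 5), (8, 14), (10, 6), (10, 13), (11, 9), (11, 10), (14, 3), (14, 16), (17, 3), (17, 16)}; affine count = 16; |E(F_19)| = 17.

Discriminant check: Δ ∝ 4a³ + 27b² = 4·18³ + 27·15² = 4·5832 + 27·225 ≡ 10 (mod 19). Nonzero ⇒ E is nonsingular.
For each x ∈ F_19, compute rhs = x³ + 18·x + 15 mod 19, then count y ∈ F_19 with y² ≡ rhs.
  x = 0: rhs = 15, matching y values: none (0 points).
  x = 1: rhs = 15, matching y values: none (0 points).
  x = 2: rhs = 2, matching y values: none (0 points).
  x = 3: rhs = 1, matching y values: 1, 18 (2 points).
  x = 4: rhs = 18, matching y values: none (0 points).
  x = 5: rhs = 2, matching y values: none (0 points).
  x = 6: rhs = 16, matching y values: 4, 15 (2 points).
  x = 7: rhs = 9, matching y values: 3, 16 (2 points).
  x = 8: rhs = 6, matching y values: 5, 14 (2 points).
  x = 9: rhs = 13, matching y values: none (0 points).
  x = 10: rhs = 17, matching y values: 6, 13 (2 points).
  x = 11: rhs = 5, matching y values: 9, 10 (2 points).
  x = 12: rhs = 2, matching y values: none (0 points).
  x = 13: rhs = 14, matching y values: none (0 points).
  x = 14: rhs = 9, matching y values: 3, 16 (2 points).
  x = 15: rhs = 12, matching y values: none (0 points).
  x = 16: rhs = 10, matching y values: none (0 points).
  x = 17: rhs = 9, matching y values: 3, 16 (2 points).
  x = 18: rhs = 15, matching y values: none (0 points).
Total affine count: 16.
Full point count |E(F_19)| = 16 + 1 = 17.
Hasse bound: |17 − (19+1)| = |-3| = 3 ≤ 2√19 ≈ 8.7178 ✓.


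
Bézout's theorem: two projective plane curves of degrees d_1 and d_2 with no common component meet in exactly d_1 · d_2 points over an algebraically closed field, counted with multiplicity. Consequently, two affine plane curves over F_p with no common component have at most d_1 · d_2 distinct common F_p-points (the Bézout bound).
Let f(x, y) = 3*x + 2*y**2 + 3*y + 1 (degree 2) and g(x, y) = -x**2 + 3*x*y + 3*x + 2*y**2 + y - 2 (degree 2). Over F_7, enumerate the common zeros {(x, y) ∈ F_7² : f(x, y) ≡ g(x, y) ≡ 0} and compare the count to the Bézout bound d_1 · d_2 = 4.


Common zeros: {(2, 0)}; count = 1; Bézout bound = 4.

deg(f) = 2, deg(g) = 2, so Bézout bound = 4.
Scan x ∈ F_7. For each x, list the y ∈ F_7 with f(x, y) ≡ 0 and those with g(x, y) ≡ 0 (mod 7); the common zeros in that column are the intersection.
  x = 0: f ≡ 0 at y ∈ {3, 6}; g ≡ 0 at y ∈ ∅; common: ∅.
  x = 1: f ≡ 0 at y ∈ ∅; g ≡ 0 at y ∈ {0, 5}; common: ∅.
  x = 2: f ≡ 0 at y ∈ {0, 2}; g ≡ 0 at y ∈ {0}; common: {0}.
  x = 3: f ≡ 0 at y ∈ ∅; g ≡ 0 at y ∈ {4, 5}; common: ∅.
  x = 4: f ≡ 0 at y ∈ ∅; g ≡ 0 at y ∈ {2}; common: ∅.
  x = 5: f ≡ 0 at y ∈ {1}; g ≡ 0 at y ∈ {2, 4}; common: ∅.
  x = 6: f ≡ 0 at y ∈ {4, 5}; g ≡ 0 at y ∈ ∅; common: ∅.
Collecting: common zeros = {(2, 0)}, so the count is 1.
Comparison with the Bézout bound: 1 ≤ 4 = deg(f)·deg(g), as expected for curves with no common component (the affine F_7-count falls short of the bound because intersections may lie at infinity, over extension fields, or carry multiplicity).


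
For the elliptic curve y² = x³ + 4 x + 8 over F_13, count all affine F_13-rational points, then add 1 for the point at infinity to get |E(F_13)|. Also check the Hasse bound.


Affine points = {(1, 0), (4, 6), (4, 7), (5, 6), (5, 7), (6, 1), (6, 12), (12, 4), (12, 9)}; affine count = 9; |E(F_13)| = 10.

Discriminant check: Δ ∝ 4a³ + 27b² = 4·4³ + 27·8² = 4·64 + 27·64 ≡ 8 (mod 13). Nonzero ⇒ E is nonsingular.
For each x ∈ F_13, compute rhs = x³ + 4·x + 8 mod 13, then count y ∈ F_13 with y² ≡ rhs.
  x = 0: rhs = 8, matching y values: none (0 points).
  x = 1: rhs = 0, matching y values: 0 (1 points).
  x = 2: rhs = 11, matching y values: none (0 points).
  x = 3: rhs = 8, matching y values: none (0 points).
  x = 4: rhs = 10, matching y values: 6, 7 (2 points).
  x = 5: rhs = 10, matching y values: 6, 7 (2 points).
  x = 6: rhs = 1, matching y values: 1, 12 (2 points).
  x = 7: rhs = 2, matching y values: none (0 points).
  x = 8: rhs = 6, matching y values: none (0 points).
  x = 9: rhs = 6, matching y values: none (0 points).
  x = 10: rhs = 8, matching y values: none (0 points).
  x = 11: rhs = 5, matching y values: none (0 points).
  x = 12: rhs = 3, matching y values: 4, 9 (2 points).
Total affine count: 9.
Full point count |E(F_13)| = 9 + 1 = 10.
Hasse bound: |10 − (13+1)| = |-4| = 4 ≤ 2√13 ≈ 7.2111 ✓.


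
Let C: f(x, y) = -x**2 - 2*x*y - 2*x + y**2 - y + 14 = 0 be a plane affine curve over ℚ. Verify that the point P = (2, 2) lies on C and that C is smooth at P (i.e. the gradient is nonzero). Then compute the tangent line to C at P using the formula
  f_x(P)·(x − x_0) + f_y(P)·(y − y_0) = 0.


Tangent line at P: -10*x - y + 22 = 0.

Step 1: f(2, 2) = 0, so P lies on C.
Step 2: partial derivatives
  f_x(x, y) = -2*x - 2*y - 2, f_y(x, y) = -2*x + 2*y - 1.
  f_x(P) = -10, f_y(P) = -1 (gradient nonzero, so P is smooth).
Step 3: tangent line at P: -10·(x − 2) + -1·(y − 2) = 0.
Expanding: -10*x - y + 22 = 0.


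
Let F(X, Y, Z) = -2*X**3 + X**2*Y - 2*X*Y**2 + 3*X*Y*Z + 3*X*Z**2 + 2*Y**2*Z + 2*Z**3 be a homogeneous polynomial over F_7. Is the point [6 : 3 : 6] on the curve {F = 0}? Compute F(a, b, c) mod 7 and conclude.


F(6,3,6) ≡ 2 (mod 7); P is NOT on the curve.

Evaluate F(6, 3, 6) term-by-term (mod 7).
  -2*X**3 ↦ -2·216·1·1 = -432
  X**2*Y ↦ 1·36·3·1 = 108
  -2*X*Y**2 ↦ -2·6·9·1 = -108
  3*X*Y*Z ↦ 3·6·3·6 = 324
  3*X*Z**2 ↦ 3·6·1·36 = 648
  2*Y**2*Z ↦ 2·1·9·6 = 108
  2*Z**3 ↦ 2·1·1·216 = 432
Sum: F(6, 3, 6) = (-432) + (108) + (-108) + (324) + (648) + (108) + (432) = 1080.
Reducing mod 7: 1080 ≡ 2 (mod 7).
Since F(a, b, c) ≡ 2 ≠ 0 (mod 7), P does NOT lie on the curve.


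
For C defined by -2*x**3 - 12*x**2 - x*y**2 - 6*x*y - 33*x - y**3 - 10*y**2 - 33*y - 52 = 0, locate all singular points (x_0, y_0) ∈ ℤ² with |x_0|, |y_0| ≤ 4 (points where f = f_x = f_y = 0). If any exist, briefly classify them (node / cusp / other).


Singular points: {(-2, -3)}; classification: cusp.

Compute partial derivatives:
  f_x = -6*x**2 - 24*x - y**2 - 6*y - 33.
  f_y = -2*x*y - 6*x - 3*y**2 - 20*y - 33.
Scan x_0 ∈ {−4, ..., 4}. For each x_0, f_y(x_0, y) is a polynomial in y; find its integer roots y ∈ {−4, ..., 4}, then test f_x and f at those candidates.
  x = -4: f_y(-4, y) = -3*y**2 - 12*y - 9; vanishes at y ∈ {-3, -1}. (-4, -3): f_x = -24 ≠ 0; (-4, -1): f_x = -28 ≠ 0.
  x = -3: f_y(-3, y) = -3*y**2 - 14*y - 15; vanishes at y ∈ {-3}. (-3, -3): f_x = -6 ≠ 0.
  x = -2: f_y(-2, y) = -3*y**2 - 16*y - 21; vanishes at y ∈ {-3}. (-2, -3): f_x = 0, f = 0 — SINGULAR.
  x = -1: f_y(-1, y) = -3*y**2 - 18*y - 27; vanishes at y ∈ {-3}. (-1, -3): f_x = -6 ≠ 0.
  x = 0: f_y(0, y) = -3*y**2 - 20*y - 33; vanishes at y ∈ {-3}. (0, -3): f_x = -24 ≠ 0.
  x = 1: f_y(1, y) = -3*y**2 - 22*y - 39; vanishes at y ∈ {-3}. (1, -3): f_x = -54 ≠ 0.
  x = 2: f_y(2, y) = -3*y**2 - 24*y - 45; vanishes at y ∈ {-3}. (2, -3): f_x = -96 ≠ 0.
  x = 3: f_y(3, y) = -3*y**2 - 26*y - 51; vanishes at y ∈ {-3}. (3, -3): f_x = -150 ≠ 0.
  x = 4: f_y(4, y) = -3*y**2 - 28*y - 57; vanishes at y ∈ {-3}. (4, -3): f_x = -216 ≠ 0.
Only singular point on the grid: (-2, -3).
Classify: substitute x = -2 + u, y = -3 + v and expand: f = -2*u**3 - u*v**2 - v**3 + v**2.
No constant or linear terms (consistent with a singular point). Quadratic part: v**2. Cubic part: -2*u**3 - u*v**2 - v**3.
The quadratic part v**2 is a perfect square, so there is a single (double) tangent line v = 0, i.e. y = -3. Restricting the cubic part to that line (v = 0) leaves -2*u**3 ≠ 0, so f is not divisible by v and the branch is v² ≈ 2*u**3 to lowest order — this is a cusp.
Classification: cusp.


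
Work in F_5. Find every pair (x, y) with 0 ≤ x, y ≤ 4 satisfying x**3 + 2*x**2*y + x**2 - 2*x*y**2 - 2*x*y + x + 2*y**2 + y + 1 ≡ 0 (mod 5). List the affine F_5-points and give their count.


Affine F_5-points: {(1, 1), (2, 0), (3, 0), (3, 2), (4, 0)}; count = 5.

For each of the 25 pairs (x, y) ∈ F_5², evaluate f(x, y) mod 5. Record the zeros.
  x = 0: [0↦1, 1↦4, 2↦1, 3↦2, 4↦2]  zeros at y ∈ ∅
  x = 1: [0↦4, 1↦0, 2↦1, 3↦2, 4↦3]  zeros at y ∈ {1}
  x = 2: [0↦0, 1↦3, 2↦2, 3↦2, 4↦3]  zeros at y ∈ {0}
  x = 3: [0↦0, 1↦4, 2↦0, 3↦3, 4↦3]  zeros at y ∈ {0, 2}
  x = 4: [0↦0, 1↦4, 2↦1, 3↦1, 4↦4]  zeros at y ∈ {0}
Collecting zeros: affine points = {(1, 1), (2, 0), (3, 0), (3, 2), (4, 0)}.
Total count |C(F_5)_aff| = 5.


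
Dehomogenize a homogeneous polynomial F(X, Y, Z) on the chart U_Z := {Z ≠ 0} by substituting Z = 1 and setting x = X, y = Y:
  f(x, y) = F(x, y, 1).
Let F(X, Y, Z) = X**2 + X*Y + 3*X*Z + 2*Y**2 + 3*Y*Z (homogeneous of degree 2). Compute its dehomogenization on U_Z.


f(x, y) = x**2 + x*y + 3*x + 2*y**2 + 3*y

On U_Z we set Z = 1. Each monomial c·X^i·Y^j·Z^k in F becomes c·x^i·y^j·1^k = c·x^i·y^j.
Substituting Z = 1: F(X, Y, 1) = x**2 + x*y + 3*x + 2*y**2 + 3*y.
Note: deg(f) ≤ deg(F) = 2; strict inequality happens when F is divisible by Z (lost terms).


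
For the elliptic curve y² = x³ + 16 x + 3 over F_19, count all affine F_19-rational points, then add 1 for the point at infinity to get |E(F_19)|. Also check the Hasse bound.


Affine points = {(1, 1), (1, 18), (2, 9), (2, 10), (4, 6), (4, 13), (6, 7), (6, 12), (8, 4), (8, 15), (10, 2), (10, 17), (11, 3), (11, 16), (12, 2), (12, 17), (14, 8), (14, 11), (16, 2), (16, 17), (17, 1), (17, 18), (18, 9), (18, 10)}; affine count = 24; |E(F_19)| = 25.

Discriminant check: Δ ∝ 4a³ + 27b² = 4·16³ + 27·3² = 4·4096 + 27·9 ≡ 2 (mod 19). Nonzero ⇒ E is nonsingular.
For each x ∈ F_19, compute rhs = x³ + 16·x + 3 mod 19, then count y ∈ F_19 with y² ≡ rhs.
  x = 0: rhs = 3, matching y values: none (0 points).
  x = 1: rhs = 1, matching y values: 1, 18 (2 points).
  x = 2: rhs = 5, matching y values: 9, 10 (2 points).
  x = 3: rhs = 2, matching y values: none (0 points).
  x = 4: rhs = 17, matching y values: 6, 13 (2 points).
  x = 5: rhs = 18, matching y values: none (0 points).
  x = 6: rhs = 11, matching y values: 7, 12 (2 points).
  x = 7: rhs = 2, matching y values: none (0 points).
  x = 8: rhs = 16, matching y values: 4, 15 (2 points).
  x = 9: rhs = 2, matching y values: none (0 points).
  x = 10: rhs = 4, matching y values: 2, 17 (2 points).
  x = 11: rhs = 9, matching y values: 3, 16 (2 points).
  x = 12: rhs = 4, matching y values: 2, 17 (2 points).
  x = 13: rhs = 14, matching y values: none (0 points).
  x = 14: rhs = 7, matching y values: 8, 11 (2 points).
  x = 15: rhs = 8, matching y values: none (0 points).
  x = 16: rhs = 4, matching y values: 2, 17 (2 points).
  x = 17: rhs = 1, matching y values: 1, 18 (2 points).
  x = 18: rhs = 5, matching y values: 9, 10 (2 points).
Total affine count: 24.
Full point count |E(F_19)| = 24 + 1 = 25.
Hasse bound: |25 − (19+1)| = |5| = 5 ≤ 2√19 ≈ 8.7178 ✓.


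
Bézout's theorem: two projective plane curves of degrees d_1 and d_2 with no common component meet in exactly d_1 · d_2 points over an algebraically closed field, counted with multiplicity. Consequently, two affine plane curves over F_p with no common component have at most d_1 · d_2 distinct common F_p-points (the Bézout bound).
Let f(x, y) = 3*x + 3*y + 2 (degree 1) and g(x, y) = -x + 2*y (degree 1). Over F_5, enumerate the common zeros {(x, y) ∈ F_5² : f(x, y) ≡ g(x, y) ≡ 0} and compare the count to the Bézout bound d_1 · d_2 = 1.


Common zeros: {(4, 2)}; count = 1; Bézout bound = 1.

deg(f) = 1, deg(g) = 1, so Bézout bound = 1.
Scan x ∈ F_5. For each x, list the y ∈ F_5 with f(x, y) ≡ 0 and those with g(x, y) ≡ 0 (mod 5); the common zeros in that column are the intersection.
  x = 0: f ≡ 0 at y ∈ {1}; g ≡ 0 at y ∈ {0}; common: ∅.
  x = 1: f ≡ 0 at y ∈ {0}; g ≡ 0 at y ∈ {3}; common: ∅.
  x = 2: f ≡ 0 at y ∈ {4}; g ≡ 0 at y ∈ {1}; common: ∅.
  x = 3: f ≡ 0 at y ∈ {3}; g ≡ 0 at y ∈ {4}; common: ∅.
  x = 4: f ≡ 0 at y ∈ {2}; g ≡ 0 at y ∈ {2}; common: {2}.
Collecting: common zeros = {(4, 2)}, so the count is 1.
Comparison with the Bézout bound: 1 ≤ 1 = deg(f)·deg(g), as expected for curves with no common component (the bound is attained).


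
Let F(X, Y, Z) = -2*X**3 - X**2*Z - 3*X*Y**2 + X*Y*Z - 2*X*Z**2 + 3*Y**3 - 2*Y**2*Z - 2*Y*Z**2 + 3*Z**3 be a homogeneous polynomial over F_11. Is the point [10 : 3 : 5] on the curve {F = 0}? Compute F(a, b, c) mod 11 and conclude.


F(10,3,5) ≡ 0 (mod 11); P is on the curve.

Evaluate F(10, 3, 5) term-by-term (mod 11).
  -2*X**3 ↦ -2·1000·1·1 = -2000
  -X**2*Z ↦ -1·100·1·5 = -500
  -3*X*Y**2 ↦ -3·10·9·1 = -270
  X*Y*Z ↦ 1·10·3·5 = 150
  -2*X*Z**2 ↦ -2·10·1·25 = -500
  3*Y**3 ↦ 3·1·27·1 = 81
  -2*Y**2*Z ↦ -2·1·9·5 = -90
  -2*Y*Z**2 ↦ -2·1·3·25 = -150
  3*Z**3 ↦ 3·1·1·125 = 375
Sum: F(10, 3, 5) = (-2000) + (-500) + (-270) + (150) + (-500) + (81) + (-90) + (-150) + (375) = -2904.
Reducing mod 11: -2904 ≡ 0 (mod 11).
Since F(a, b, c) ≡ 0 (mod 11), P lies on the curve.


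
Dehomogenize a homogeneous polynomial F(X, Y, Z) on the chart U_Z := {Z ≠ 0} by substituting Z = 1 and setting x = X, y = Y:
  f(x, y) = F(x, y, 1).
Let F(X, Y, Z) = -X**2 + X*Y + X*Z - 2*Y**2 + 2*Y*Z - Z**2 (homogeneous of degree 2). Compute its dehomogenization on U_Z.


f(x, y) = -x**2 + x*y + x - 2*y**2 + 2*y - 1

On U_Z we set Z = 1. Each monomial c·X^i·Y^j·Z^k in F becomes c·x^i·y^j·1^k = c·x^i·y^j.
Substituting Z = 1: F(X, Y, 1) = -x**2 + x*y + x - 2*y**2 + 2*y - 1.
Note: deg(f) ≤ deg(F) = 2; strict inequality happens when F is divisible by Z (lost terms).


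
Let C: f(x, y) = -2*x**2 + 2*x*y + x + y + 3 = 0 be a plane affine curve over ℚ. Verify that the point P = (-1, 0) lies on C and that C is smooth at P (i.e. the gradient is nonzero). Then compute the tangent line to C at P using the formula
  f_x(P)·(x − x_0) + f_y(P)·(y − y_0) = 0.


Tangent line at P: 5*x - y + 5 = 0.

Step 1: f(-1, 0) = 0, so P lies on C.
Step 2: partial derivatives
  f_x(x, y) = -4*x + 2*y + 1, f_y(x, y) = 2*x + 1.
  f_x(P) = 5, f_y(P) = -1 (gradient nonzero, so P is smooth).
Step 3: tangent line at P: 5·(x − -1) + -1·(y − 0) = 0.
Expanding: 5*x - y + 5 = 0.


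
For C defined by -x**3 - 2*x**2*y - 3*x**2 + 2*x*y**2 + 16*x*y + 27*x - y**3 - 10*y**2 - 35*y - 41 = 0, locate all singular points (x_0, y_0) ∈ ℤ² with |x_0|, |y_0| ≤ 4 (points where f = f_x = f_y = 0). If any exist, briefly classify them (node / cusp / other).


Singular points: {(1, -3)}; classification: cusp.

Compute partial derivatives:
  f_x = -3*x**2 - 4*x*y - 6*x + 2*y**2 + 16*y + 27.
  f_y = -2*x**2 + 4*x*y + 16*x - 3*y**2 - 20*y - 35.
Scan x_0 ∈ {−4, ..., 4}. For each x_0, f_y(x_0, y) is a polynomial in y; find its integer roots y ∈ {−4, ..., 4}, then test f_x and f at those candidates.
  x = -4: f_y(-4, y) = -3*y**2 - 36*y - 131; no integer root y with |y| ≤ 4.
  x = -3: f_y(-3, y) = -3*y**2 - 32*y - 101; no integer root y with |y| ≤ 4.
  x = -2: f_y(-2, y) = -3*y**2 - 28*y - 75; no integer root y with |y| ≤ 4.
  x = -1: f_y(-1, y) = -3*y**2 - 24*y - 53; no integer root y with |y| ≤ 4.
  x = 0: f_y(0, y) = -3*y**2 - 20*y - 35; no integer root y with |y| ≤ 4.
  x = 1: f_y(1, y) = -3*y**2 - 16*y - 21; vanishes at y ∈ {-3}. (1, -3): f_x = 0, f = 0 — SINGULAR.
  x = 2: f_y(2, y) = -3*y**2 - 12*y - 11; no integer root y with |y| ≤ 4.
  x = 3: f_y(3, y) = -3*y**2 - 8*y - 5; vanishes at y ∈ {-1}. (3, -1): f_x = -20 ≠ 0.
  x = 4: f_y(4, y) = -3*y**2 - 4*y - 3; no integer root y with |y| ≤ 4.
Only singular point on the grid: (1, -3).
Classify: substitute x = 1 + u, y = -3 + v and expand: f = -u**3 - 2*u**2*v + 2*u*v**2 - v**3 + v**2.
No constant or linear terms (consistent with a singular point). Quadratic part: v**2. Cubic part: -u**3 - 2*u**2*v + 2*u*v**2 - v**3.
The quadratic part v**2 is a perfect square, so there is a single (double) tangent line v = 0, i.e. y = -3. Restricting the cubic part to that line (v = 0) leaves -u**3 ≠ 0, so f is not divisible by v and the branch is v² ≈ u**3 to lowest order — this is a cusp.
Classification: cusp.


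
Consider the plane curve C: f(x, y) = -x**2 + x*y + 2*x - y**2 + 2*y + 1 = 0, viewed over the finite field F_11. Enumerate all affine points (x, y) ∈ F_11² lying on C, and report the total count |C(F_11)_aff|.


Affine F_11-points: {(2, 6), (2, 9), (5, 8), (5, 10), (6, 2), (6, 6), (7, 10), (8, 5), (9, 2), (9, 9), (10, 5), (10, 7)}; count = 12.

For each of the 121 pairs (x, y) ∈ F_11², evaluate f(x, y) mod 11. Record the zeros.
  x = 0: [0↦1, 1↦2, 2↦1, 3↦9, 4↦4, 5↦8, 6↦10, 7↦10, 8↦8, 9↦4, 10↦9]  zeros at y ∈ ∅
  x = 1: [0↦2, 1↦4, 2↦4, 3↦2, 4↦9, 5↦3, 6↦6, 7↦7, 8↦6, 9↦3, 10↦9]  zeros at y ∈ ∅
  x = 2: [0↦1, 1↦4, 2↦5, 3↦4, 4↦1, 5↦7, 6↦0, 7↦2, 8↦2, 9↦0, 10↦7]  zeros at y ∈ {6, 9}
  x = 3: [0↦9, 1↦2, 2↦4, 3↦4, 4↦2, 5↦9, 6↦3, 7↦6, 8↦7, 9↦6, 10↦3]  zeros at y ∈ ∅
  x = 4: [0↦4, 1↦9, 2↦1, 3↦2, 4↦1, 5↦9, 6↦4, 7↦8, 8↦10, 9↦10, 10↦8]  zeros at y ∈ ∅
  x = 5: [0↦8, 1↦3, 2↦7, 3↦9, 4↦9, 5↦7, 6↦3, 7↦8, 8↦0, 9↦1, 10↦0]  zeros at y ∈ {8, 10}
  x = 6: [0↦10, 1↦6, 2↦0, 3↦3, 4↦4, 5↦3, 6↦0, 7↦6, 8↦10, 9↦1, 10↦1]  zeros at y ∈ {2, 6}
  x = 7: [0↦10, 1↦7, 2↦2, 3↦6, 4↦8, 5↦8, 6↦6, 7↦2, 8↦7, 9↦10, 10↦0]  zeros at y ∈ {10}
  x = 8: [0↦8, 1↦6, 2↦2, 3↦7, 4↦10, 5↦0, 6↦10, 7↦7, 8↦2, 9↦6, 10↦8]  zeros at y ∈ {5}
  x = 9: [0↦4, 1↦3, 2↦0, 3↦6, 4↦10, 5↦1, 6↦1, 7↦10, 8↦6, 9↦0, 10↦3]  zeros at y ∈ {2, 9}
  x = 10: [0↦9, 1↦9, 2↦7, 3↦3, 4↦8, 5↦0, 6↦1, 7↦0, 8↦8, 9↦3, 10↦7]  zeros at y ∈ {5, 7}
Collecting zeros: affine points = {(2, 6), (2, 9), (5, 8), (5, 10), (6, 2), (6, 6), (7, 10), (8, 5), (9, 2), (9, 9), (10, 5), (10, 7)}.
Total count |C(F_11)_aff| = 12.


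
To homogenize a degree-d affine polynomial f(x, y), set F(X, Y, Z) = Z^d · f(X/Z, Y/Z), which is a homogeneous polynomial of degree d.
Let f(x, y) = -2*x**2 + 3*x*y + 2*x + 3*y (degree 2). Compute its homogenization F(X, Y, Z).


F(X, Y, Z) = -2*X**2 + 3*X*Y + 2*X*Z + 3*Y*Z

deg(f) = 2.
Substitute x = X/Z, y = Y/Z into f, then multiply by Z^2.
  monomial -2·x^2·y^0 ↦ -2·X^2·Y^0·Z^0.
  monomial 3·x^1·y^1 ↦ 3·X^1·Y^1·Z^0.
  monomial 2·x^1·y^0 ↦ 2·X^1·Y^0·Z^1.
  monomial 3·x^0·y^1 ↦ 3·X^0·Y^1·Z^1.
Collecting: F(X, Y, Z) = -2*X**2 + 3*X*Y + 2*X*Z + 3*Y*Z.


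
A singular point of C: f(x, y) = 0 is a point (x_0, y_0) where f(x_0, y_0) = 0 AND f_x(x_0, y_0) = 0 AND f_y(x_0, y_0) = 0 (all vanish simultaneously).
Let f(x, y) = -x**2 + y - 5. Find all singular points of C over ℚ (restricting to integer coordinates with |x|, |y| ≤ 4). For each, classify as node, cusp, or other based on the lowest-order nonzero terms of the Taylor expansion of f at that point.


No singular points in the scanned grid; C is smooth there.

Compute partial derivatives:
  f_x = -2*x.
  f_y = 1.
f_y = 1 is a nonzero constant, so f_y never vanishes: no point (x, y) can satisfy f = f_x = f_y = 0. In particular no (x, y) ∈ {−4, ..., 4}² is singular; the curve is smooth.


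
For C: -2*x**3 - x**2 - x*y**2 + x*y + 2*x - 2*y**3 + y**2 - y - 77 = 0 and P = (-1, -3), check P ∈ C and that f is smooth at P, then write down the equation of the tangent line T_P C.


Tangent line at P: -14*x - 68*y - 218 = 0.

Step 1: f(-1, -3) = 0, so P lies on C.
Step 2: partial derivatives
  f_x(x, y) = -6*x**2 - 2*x - y**2 + y + 2, f_y(x, y) = -2*x*y + x - 6*y**2 + 2*y - 1.
  f_x(P) = -14, f_y(P) = -68 (gradient nonzero, so P is smooth).
Step 3: tangent line at P: -14·(x − -1) + -68·(y − -3) = 0.
Expanding: -14*x - 68*y - 218 = 0.


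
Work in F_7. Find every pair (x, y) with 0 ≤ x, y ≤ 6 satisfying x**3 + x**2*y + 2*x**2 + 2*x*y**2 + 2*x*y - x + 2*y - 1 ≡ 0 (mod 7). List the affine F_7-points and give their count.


Affine F_7-points: {(0, 4), (2, 2), (2, 6), (4, 0), (4, 2), (6, 1), (6, 3)}; count = 7.

For each of the 49 pairs (x, y) ∈ F_7², evaluate f(x, y) mod 7. Record the zeros.
  x = 0: [0↦6, 1↦1, 2↦3, 3↦5, 4↦0, 5↦2, 6↦4]  zeros at y ∈ {4}
  x = 1: [0↦1, 1↦1, 2↦5, 3↦6, 4↦4, 5↦6, 6↦5]  zeros at y ∈ ∅
  x = 2: [0↦6, 1↦6, 2↦0, 3↦2, 4↦5, 5↦2, 6↦0]  zeros at y ∈ {2, 6}
  x = 3: [0↦6, 1↦1, 2↦1, 3↦6, 4↦2, 5↦3, 6↦2]  zeros at y ∈ ∅
  x = 4: [0↦0, 1↦6, 2↦0, 3↦3, 4↦1, 5↦1, 6↦3]  zeros at y ∈ {0, 2}
  x = 5: [0↦1, 1↦6, 2↦3, 3↦6, 4↦1, 5↦2, 6↦2]  zeros at y ∈ ∅
  x = 6: [0↦1, 1↦0, 2↦2, 3↦0, 4↦1, 5↦5, 6↦5]  zeros at y ∈ {1, 3}
Collecting zeros: affine points = {(0, 4), (2, 2), (2, 6), (4, 0), (4, 2), (6, 1), (6, 3)}.
Total count |C(F_7)_aff| = 7.


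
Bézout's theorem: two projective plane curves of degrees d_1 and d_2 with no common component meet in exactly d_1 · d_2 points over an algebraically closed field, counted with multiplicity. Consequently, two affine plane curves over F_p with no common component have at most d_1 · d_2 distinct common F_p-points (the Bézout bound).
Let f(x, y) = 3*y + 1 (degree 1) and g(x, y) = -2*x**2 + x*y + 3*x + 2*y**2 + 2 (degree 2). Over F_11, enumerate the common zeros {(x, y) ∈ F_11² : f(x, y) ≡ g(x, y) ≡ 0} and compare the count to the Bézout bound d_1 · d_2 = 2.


Common zeros: {(6, 7), (10, 7)}; count = 2; Bézout bound = 2.

deg(f) = 1, deg(g) = 2, so Bézout bound = 2.
Scan x ∈ F_11. For each x, list the y ∈ F_11 with f(x, y) ≡ 0 and those with g(x, y) ≡ 0 (mod 11); the common zeros in that column are the intersection.
  x = 0: f ≡ 0 at y ∈ {7}; g ≡ 0 at y ∈ ∅; common: ∅.
  x = 1: f ≡ 0 at y ∈ {7}; g ≡ 0 at y ∈ ∅; common: ∅.
  x = 2: f ≡ 0 at y ∈ {7}; g ≡ 0 at y ∈ {0, 10}; common: ∅.
  x = 3: f ≡ 0 at y ∈ {7}; g ≡ 0 at y ∈ ∅; common: ∅.
  x = 4: f ≡ 0 at y ∈ {7}; g ≡ 0 at y ∈ ∅; common: ∅.
  x = 5: f ≡ 0 at y ∈ {7}; g ≡ 0 at y ∈ {0, 3}; common: ∅.
  x = 6: f ≡ 0 at y ∈ {7}; g ≡ 0 at y ∈ {1, 7}; common: {7}.
  x = 7: f ≡ 0 at y ∈ {7}; g ≡ 0 at y ∈ {1}; common: ∅.
  x = 8: f ≡ 0 at y ∈ {7}; g ≡ 0 at y ∈ {9}; common: ∅.
  x = 9: f ≡ 0 at y ∈ {7}; g ≡ 0 at y ∈ {3, 9}; common: ∅.
  x = 10: f ≡ 0 at y ∈ {7}; g ≡ 0 at y ∈ {7, 10}; common: {7}.
Collecting: common zeros = {(6, 7), (10, 7)}, so the count is 2.
Comparison with the Bézout bound: 2 ≤ 2 = deg(f)·deg(g), as expected for curves with no common component (the bound is attained).


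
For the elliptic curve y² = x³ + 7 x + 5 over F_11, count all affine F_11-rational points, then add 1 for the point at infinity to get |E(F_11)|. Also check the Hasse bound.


Affine points = {(0, 4), (0, 7), (2, 4), (2, 7), (3, 3), (3, 8), (4, 3), (4, 8), (5, 0), (7, 1), (7, 10), (8, 1), (8, 10), (9, 4), (9, 7)}; affine count = 15; |E(F_11)| = 16.

Discriminant check: Δ ∝ 4a³ + 27b² = 4·7³ + 27·5² = 4·343 + 27·25 ≡ 1 (mod 11). Nonzero ⇒ E is nonsingular.
For each x ∈ F_11, compute rhs = x³ + 7·x + 5 mod 11, then count y ∈ F_11 with y² ≡ rhs.
  x = 0: rhs = 5, matching y values: 4, 7 (2 points).
  x = 1: rhs = 2, matching y values: none (0 points).
  x = 2: rhs = 5, matching y values: 4, 7 (2 points).
  x = 3: rhs = 9, matching y values: 3, 8 (2 points).
  x = 4: rhs = 9, matching y values: 3, 8 (2 points).
  x = 5: rhs = 0, matching y values: 0 (1 points).
  x = 6: rhs = 10, matching y values: none (0 points).
  x = 7: rhs = 1, matching y values: 1, 10 (2 points).
  x = 8: rhs = 1, matching y values: 1, 10 (2 points).
  x = 9: rhs = 5, matching y values: 4, 7 (2 points).
  x = 10: rhs = 8, matching y values: none (0 points).
Total affine count: 15.
Full point count |E(F_11)| = 15 + 1 = 16.
Hasse bound: |16 − (11+1)| = |4| = 4 ≤ 2√11 ≈ 6.6332 ✓.


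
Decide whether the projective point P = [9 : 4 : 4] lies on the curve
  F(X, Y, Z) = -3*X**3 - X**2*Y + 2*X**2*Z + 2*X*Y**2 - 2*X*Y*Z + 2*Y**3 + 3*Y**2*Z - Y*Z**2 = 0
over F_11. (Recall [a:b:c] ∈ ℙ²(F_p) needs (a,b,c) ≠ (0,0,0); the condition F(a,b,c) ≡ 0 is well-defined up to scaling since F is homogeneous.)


F(9,4,4) ≡ 10 (mod 11); P is NOT on the curve.

Evaluate F(9, 4, 4) term-by-term (mod 11).
  -3*X**3 ↦ -3·729·1·1 = -2187
  -X**2*Y ↦ -1·81·4·1 = -324
  2*X**2*Z ↦ 2·81·1·4 = 648
  2*X*Y**2 ↦ 2·9·16·1 = 288
  -2*X*Y*Z ↦ -2·9·4·4 = -288
  2*Y**3 ↦ 2·1·64·1 = 128
  3*Y**2*Z ↦ 3·1·16·4 = 192
  -Y*Z**2 ↦ -1·1·4·16 = -64
Sum: F(9, 4, 4) = (-2187) + (-324) + (648) + (288) + (-288) + (128) + (192) + (-64) = -1607.
Reducing mod 11: -1607 ≡ 10 (mod 11).
Since F(a, b, c) ≡ 10 ≠ 0 (mod 11), P does NOT lie on the curve.


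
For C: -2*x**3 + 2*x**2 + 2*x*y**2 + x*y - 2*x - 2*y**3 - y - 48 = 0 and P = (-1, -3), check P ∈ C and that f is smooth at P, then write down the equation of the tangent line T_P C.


Tangent line at P: 3*x - 44*y - 129 = 0.

Step 1: f(-1, -3) = 0, so P lies on C.
Step 2: partial derivatives
  f_x(x, y) = -6*x**2 + 4*x + 2*y**2 + y - 2, f_y(x, y) = 4*x*y + x - 6*y**2 - 1.
  f_x(P) = 3, f_y(P) = -44 (gradient nonzero, so P is smooth).
Step 3: tangent line at P: 3·(x − -1) + -44·(y − -3) = 0.
Expanding: 3*x - 44*y - 129 = 0.


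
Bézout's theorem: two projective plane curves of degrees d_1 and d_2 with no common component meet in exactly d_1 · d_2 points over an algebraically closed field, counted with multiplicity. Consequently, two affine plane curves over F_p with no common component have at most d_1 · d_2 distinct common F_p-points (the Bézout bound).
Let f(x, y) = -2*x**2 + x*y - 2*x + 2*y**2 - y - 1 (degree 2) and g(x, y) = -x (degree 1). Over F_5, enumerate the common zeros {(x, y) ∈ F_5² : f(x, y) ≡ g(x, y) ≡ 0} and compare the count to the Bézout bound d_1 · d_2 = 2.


Common zeros: {(0, 1), (0, 2)}; count = 2; Bézout bound = 2.

deg(f) = 2, deg(g) = 1, so Bézout bound = 2.
Scan x ∈ F_5. For each x, list the y ∈ F_5 with f(x, y) ≡ 0 and those with g(x, y) ≡ 0 (mod 5); the common zeros in that column are the intersection.
  x = 0: f ≡ 0 at y ∈ {1, 2}; g ≡ 0 at y ∈ {0, 1, 2, 3, 4}; common: {1, 2}.
  x = 1: f ≡ 0 at y ∈ {0}; g ≡ 0 at y ∈ ∅; common: ∅.
  x = 2: f ≡ 0 at y ∈ {1}; g ≡ 0 at y ∈ ∅; common: ∅.
  x = 3: f ≡ 0 at y ∈ {0, 4}; g ≡ 0 at y ∈ ∅; common: ∅.
  x = 4: f ≡ 0 at y ∈ ∅; g ≡ 0 at y ∈ ∅; common: ∅.
Collecting: common zeros = {(0, 1), (0, 2)}, so the count is 2.
Comparison with the Bézout bound: 2 ≤ 2 = deg(f)·deg(g), as expected for curves with no common component (the bound is attained).


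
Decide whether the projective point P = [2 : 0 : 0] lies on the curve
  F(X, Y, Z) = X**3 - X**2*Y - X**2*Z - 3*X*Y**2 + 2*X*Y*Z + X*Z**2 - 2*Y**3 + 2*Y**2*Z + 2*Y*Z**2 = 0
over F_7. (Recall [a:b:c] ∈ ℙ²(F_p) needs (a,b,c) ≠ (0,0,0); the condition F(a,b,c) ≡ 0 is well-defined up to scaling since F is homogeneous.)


F(2,0,0) ≡ 1 (mod 7); P is NOT on the curve.

Evaluate F(2, 0, 0) term-by-term (mod 7).
  X**3 ↦ 1·8·1·1 = 8
  -X**2*Y ↦ -1·4·0·1 = 0
  -X**2*Z ↦ -1·4·1·0 = 0
  -3*X*Y**2 ↦ -3·2·0·1 = 0
  2*X*Y*Z ↦ 2·2·0·0 = 0
  X*Z**2 ↦ 1·2·1·0 = 0
  -2*Y**3 ↦ -2·1·0·1 = 0
  2*Y**2*Z ↦ 2·1·0·0 = 0
  2*Y*Z**2 ↦ 2·1·0·0 = 0
Sum: F(2, 0, 0) = (8) + (0) + (0) + (0) + (0) + (0) + (0) + (0) + (0) = 8.
Reducing mod 7: 8 ≡ 1 (mod 7).
Since F(a, b, c) ≡ 1 ≠ 0 (mod 7), P does NOT lie on the curve.


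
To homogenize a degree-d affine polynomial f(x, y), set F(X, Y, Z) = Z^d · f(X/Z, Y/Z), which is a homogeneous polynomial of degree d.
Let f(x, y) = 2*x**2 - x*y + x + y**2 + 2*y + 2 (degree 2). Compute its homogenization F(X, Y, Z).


F(X, Y, Z) = 2*X**2 - X*Y + X*Z + Y**2 + 2*Y*Z + 2*Z**2

deg(f) = 2.
Substitute x = X/Z, y = Y/Z into f, then multiply by Z^2.
  monomial 2·x^2·y^0 ↦ 2·X^2·Y^0·Z^0.
  monomial -1·x^1·y^1 ↦ -1·X^1·Y^1·Z^0.
  monomial 1·x^1·y^0 ↦ 1·X^1·Y^0·Z^1.
  monomial 1·x^0·y^2 ↦ 1·X^0·Y^2·Z^0.
  monomial 2·x^0·y^1 ↦ 2·X^0·Y^1·Z^1.
  monomial 2·x^0·y^0 ↦ 2·X^0·Y^0·Z^2.
Collecting: F(X, Y, Z) = 2*X**2 - X*Y + X*Z + Y**2 + 2*Y*Z + 2*Z**2.


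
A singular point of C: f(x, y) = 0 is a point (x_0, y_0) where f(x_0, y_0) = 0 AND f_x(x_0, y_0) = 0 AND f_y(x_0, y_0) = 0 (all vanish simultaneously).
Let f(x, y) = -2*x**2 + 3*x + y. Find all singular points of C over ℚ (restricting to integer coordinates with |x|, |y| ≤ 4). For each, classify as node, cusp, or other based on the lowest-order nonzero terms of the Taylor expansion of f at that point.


No singular points in the scanned grid; C is smooth there.

Compute partial derivatives:
  f_x = 3 - 4*x.
  f_y = 1.
f_y = 1 is a nonzero constant, so f_y never vanishes: no point (x, y) can satisfy f = f_x = f_y = 0. In particular no (x, y) ∈ {−4, ..., 4}² is singular; the curve is smooth.


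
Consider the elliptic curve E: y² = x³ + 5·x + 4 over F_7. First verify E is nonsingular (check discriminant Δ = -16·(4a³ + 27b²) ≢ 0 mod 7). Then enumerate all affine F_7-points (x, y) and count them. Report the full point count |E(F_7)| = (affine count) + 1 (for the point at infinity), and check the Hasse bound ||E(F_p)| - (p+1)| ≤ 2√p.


Affine points = {(0, 2), (0, 5), (2, 1), (2, 6), (3, 2), (3, 5), (4, 2), (4, 5), (5, 0)}; affine count = 9; |E(F_7)| = 10.

Discriminant check: Δ ∝ 4a³ + 27b² = 4·5³ + 27·4² = 4·125 + 27·16 ≡ 1 (mod 7). Nonzero ⇒ E is nonsingular.
For each x ∈ F_7, compute rhs = x³ + 5·x + 4 mod 7, then count y ∈ F_7 with y² ≡ rhs.
  x = 0: rhs = 4, matching y values: 2, 5 (2 points).
  x = 1: rhs = 3, matching y values: none (0 points).
  x = 2: rhs = 1, matching y values: 1, 6 (2 points).
  x = 3: rhs = 4, matching y values: 2, 5 (2 points).
  x = 4: rhs = 4, matching y values: 2, 5 (2 points).
  x = 5: rhs = 0, matching y values: 0 (1 points).
  x = 6: rhs = 5, matching y values: none (0 points).
Total affine count: 9.
Full point count |E(F_7)| = 9 + 1 = 10.
Hasse bound: |10 − (7+1)| = |2| = 2 ≤ 2√7 ≈ 5.2915 ✓.


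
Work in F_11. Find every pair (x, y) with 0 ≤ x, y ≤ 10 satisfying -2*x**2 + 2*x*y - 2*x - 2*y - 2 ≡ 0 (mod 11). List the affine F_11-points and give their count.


Affine F_11-points: {(0, 10), (2, 7), (3, 1), (4, 7), (5, 5), (6, 2), (7, 4), (8, 1), (9, 10), (10, 5)}; count = 10.

For each of the 121 pairs (x, y) ∈ F_11², evaluate f(x, y) mod 11. Record the zeros.
  x = 0: [0↦9, 1↦7, 2↦5, 3↦3, 4↦1, 5↦10, 6↦8, 7↦6, 8↦4, 9↦2, 10↦0]  zeros at y ∈ {10}
  x = 1: [0↦5, 1↦5, 2↦5, 3↦5, 4↦5, 5↦5, 6↦5, 7↦5, 8↦5, 9↦5, 10↦5]  zeros at y ∈ ∅
  x = 2: [0↦8, 1↦10, 2↦1, 3↦3, 4↦5, 5↦7, 6↦9, 7↦0, 8↦2, 9↦4, 10↦6]  zeros at y ∈ {7}
  x = 3: [0↦7, 1↦0, 2↦4, 3↦8, 4↦1, 5↦5, 6↦9, 7↦2, 8↦6, 9↦10, 10↦3]  zeros at y ∈ {1}
  x = 4: [0↦2, 1↦8, 2↦3, 3↦9, 4↦4, 5↦10, 6↦5, 7↦0, 8↦6, 9↦1, 10↦7]  zeros at y ∈ {7}
  x = 5: [0↦4, 1↦1, 2↦9, 3↦6, 4↦3, 5↦0, 6↦8, 7↦5, 8↦2, 9↦10, 10↦7]  zeros at y ∈ {5}
  x = 6: [0↦2, 1↦1, 2↦0, 3↦10, 4↦9, 5↦8, 6↦7, 7↦6, 8↦5, 9↦4, 10↦3]  zeros at y ∈ {2}
  x = 7: [0↦7, 1↦8, 2↦9, 3↦10, 4↦0, 5↦1, 6↦2, 7↦3, 8↦4, 9↦5, 10↦6]  zeros at y ∈ {4}
  x = 8: [0↦8, 1↦0, 2↦3, 3↦6, 4↦9, 5↦1, 6↦4, 7↦7, 8↦10, 9↦2, 10↦5]  zeros at y ∈ {1}
  x = 9: [0↦5, 1↦10, 2↦4, 3↦9, 4↦3, 5↦8, 6↦2, 7↦7, 8↦1, 9↦6, 10↦0]  zeros at y ∈ {10}
  x = 10: [0↦9, 1↦5, 2↦1, 3↦8, 4↦4, 5↦0, 6↦7, 7↦3, 8↦10, 9↦6, 10↦2]  zeros at y ∈ {5}
Collecting zeros: affine points = {(0, 10), (2, 7), (3, 1), (4, 7), (5, 5), (6, 2), (7, 4), (8, 1), (9, 10), (10, 5)}.
Total count |C(F_11)_aff| = 10.


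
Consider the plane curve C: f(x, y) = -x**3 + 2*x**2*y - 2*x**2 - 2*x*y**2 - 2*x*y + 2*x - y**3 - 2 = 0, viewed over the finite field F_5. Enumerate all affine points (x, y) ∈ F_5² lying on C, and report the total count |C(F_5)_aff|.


Affine F_5-points: {(0, 2), (2, 1), (2, 2), (2, 3), (4, 0), (4, 1)}; count = 6.

For each of the 25 pairs (x, y) ∈ F_5², evaluate f(x, y) mod 5. Record the zeros.
  x = 0: [0↦3, 1↦2, 2↦0, 3↦1, 4↦4]  zeros at y ∈ {2}
  x = 1: [0↦2, 1↦4, 2↦1, 3↦2, 4↦1]  zeros at y ∈ ∅
  x = 2: [0↦1, 1↦0, 2↦0, 3↦0, 4↦4]  zeros at y ∈ {1, 2, 3}
  x = 3: [0↦4, 1↦4, 2↦1, 3↦4, 4↦2]  zeros at y ∈ ∅
  x = 4: [0↦0, 1↦0, 2↦3, 3↦3, 4↦4]  zeros at y ∈ {0, 1}
Collecting zeros: affine points = {(0, 2), (2, 1), (2, 2), (2, 3), (4, 0), (4, 1)}.
Total count |C(F_5)_aff| = 6.


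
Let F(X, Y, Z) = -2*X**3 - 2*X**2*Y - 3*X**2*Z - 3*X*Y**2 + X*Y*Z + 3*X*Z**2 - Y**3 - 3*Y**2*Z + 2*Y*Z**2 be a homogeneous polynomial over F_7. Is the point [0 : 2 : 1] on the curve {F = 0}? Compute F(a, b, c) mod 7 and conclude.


F(0,2,1) ≡ 5 (mod 7); P is NOT on the curve.

Evaluate F(0, 2, 1) term-by-term (mod 7).
  -2*X**3 ↦ -2·0·1·1 = 0
  -2*X**2*Y ↦ -2·0·2·1 = 0
  -3*X**2*Z ↦ -3·0·1·1 = 0
  -3*X*Y**2 ↦ -3·0·4·1 = 0
  X*Y*Z ↦ 1·0·2·1 = 0
  3*X*Z**2 ↦ 3·0·1·1 = 0
  -Y**3 ↦ -1·1·8·1 = -8
  -3*Y**2*Z ↦ -3·1·4·1 = -12
  2*Y*Z**2 ↦ 2·1·2·1 = 4
Sum: F(0, 2, 1) = (0) + (0) + (0) + (0) + (0) + (0) + (-8) + (-12) + (4) = -16.
Reducing mod 7: -16 ≡ 5 (mod 7).
Since F(a, b, c) ≡ 5 ≠ 0 (mod 7), P does NOT lie on the curve.


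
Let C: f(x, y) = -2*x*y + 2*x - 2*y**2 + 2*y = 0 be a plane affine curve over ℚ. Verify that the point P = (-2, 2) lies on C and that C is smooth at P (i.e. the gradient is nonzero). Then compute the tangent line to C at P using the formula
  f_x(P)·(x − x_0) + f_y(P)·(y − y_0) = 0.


Tangent line at P: -2*x - 2*y = 0.

Step 1: f(-2, 2) = 0, so P lies on C.
Step 2: partial derivatives
  f_x(x, y) = 2 - 2*y, f_y(x, y) = -2*x - 4*y + 2.
  f_x(P) = -2, f_y(P) = -2 (gradient nonzero, so P is smooth).
Step 3: tangent line at P: -2·(x − -2) + -2·(y − 2) = 0.
Expanding: -2*x - 2*y = 0.


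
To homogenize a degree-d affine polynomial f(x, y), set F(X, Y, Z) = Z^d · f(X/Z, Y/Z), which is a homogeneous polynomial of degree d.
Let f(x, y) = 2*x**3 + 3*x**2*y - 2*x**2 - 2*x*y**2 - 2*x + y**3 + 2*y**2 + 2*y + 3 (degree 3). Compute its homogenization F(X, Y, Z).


F(X, Y, Z) = 2*X**3 + 3*X**2*Y - 2*X**2*Z - 2*X*Y**2 - 2*X*Z**2 + Y**3 + 2*Y**2*Z + 2*Y*Z**2 + 3*Z**3

deg(f) = 3.
Substitute x = X/Z, y = Y/Z into f, then multiply by Z^3.
  monomial 2·x^3·y^0 ↦ 2·X^3·Y^0·Z^0.
  monomial 3·x^2·y^1 ↦ 3·X^2·Y^1·Z^0.
  monomial -2·x^2·y^0 ↦ -2·X^2·Y^0·Z^1.
  monomial -2·x^1·y^2 ↦ -2·X^1·Y^2·Z^0.
  monomial -2·x^1·y^0 ↦ -2·X^1·Y^0·Z^2.
  monomial 1·x^0·y^3 ↦ 1·X^0·Y^3·Z^0.
  monomial 2·x^0·y^2 ↦ 2·X^0·Y^2·Z^1.
  monomial 2·x^0·y^1 ↦ 2·X^0·Y^1·Z^2.
  monomial 3·x^0·y^0 ↦ 3·X^0·Y^0·Z^3.
Collecting: F(X, Y, Z) = 2*X**3 + 3*X**2*Y - 2*X**2*Z - 2*X*Y**2 - 2*X*Z**2 + Y**3 + 2*Y**2*Z + 2*Y*Z**2 + 3*Z**3.


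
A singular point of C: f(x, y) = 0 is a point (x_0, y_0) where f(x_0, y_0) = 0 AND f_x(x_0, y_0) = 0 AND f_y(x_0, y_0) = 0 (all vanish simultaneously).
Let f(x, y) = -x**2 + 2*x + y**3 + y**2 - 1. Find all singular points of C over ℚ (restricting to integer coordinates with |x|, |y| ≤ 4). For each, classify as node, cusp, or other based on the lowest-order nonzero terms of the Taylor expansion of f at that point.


Singular points: {(1, 0)}; classification: node.

Compute partial derivatives:
  f_x = 2 - 2*x.
  f_y = 3*y**2 + 2*y.
Scan x_0 ∈ {−4, ..., 4}. For each x_0, f_y(x_0, y) is a polynomial in y; find its integer roots y ∈ {−4, ..., 4}, then test f_x and f at those candidates.
  x = -4: f_y(-4, y) = 3*y**2 + 2*y; vanishes at y ∈ {0}. (-4, 0): f_x = 10 ≠ 0.
  x = -3: f_y(-3, y) = 3*y**2 + 2*y; vanishes at y ∈ {0}. (-3, 0): f_x = 8 ≠ 0.
  x = -2: f_y(-2, y) = 3*y**2 + 2*y; vanishes at y ∈ {0}. (-2, 0): f_x = 6 ≠ 0.
  x = -1: f_y(-1, y) = 3*y**2 + 2*y; vanishes at y ∈ {0}. (-1, 0): f_x = 4 ≠ 0.
  x = 0: f_y(0, y) = 3*y**2 + 2*y; vanishes at y ∈ {0}. (0, 0): f_x = 2 ≠ 0.
  x = 1: f_y(1, y) = 3*y**2 + 2*y; vanishes at y ∈ {0}. (1, 0): f_x = 0, f = 0 — SINGULAR.
  x = 2: f_y(2, y) = 3*y**2 + 2*y; vanishes at y ∈ {0}. (2, 0): f_x = -2 ≠ 0.
  x = 3: f_y(3, y) = 3*y**2 + 2*y; vanishes at y ∈ {0}. (3, 0): f_x = -4 ≠ 0.
  x = 4: f_y(4, y) = 3*y**2 + 2*y; vanishes at y ∈ {0}. (4, 0): f_x = -6 ≠ 0.
Only singular point on the grid: (1, 0).
Classify: substitute x = 1 + u, y = 0 + v and expand: f = -u**2 + v**3 + v**2.
No constant or linear terms (consistent with a singular point). Quadratic part: -u**2 + v**2. Cubic part: v**3.
The quadratic part v**2 - u**2 = (v − u)(v + u) splits into two distinct linear factors, so there are two distinct tangent lines y − 0 = ±(x − 1) — this is a node (ordinary double point).
Classification: node.


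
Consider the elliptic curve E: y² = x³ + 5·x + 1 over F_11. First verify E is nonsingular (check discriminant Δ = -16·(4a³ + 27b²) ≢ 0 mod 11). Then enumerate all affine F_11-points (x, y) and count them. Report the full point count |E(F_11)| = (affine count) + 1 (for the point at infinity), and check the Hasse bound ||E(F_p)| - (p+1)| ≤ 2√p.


Affine points = {(0, 1), (0, 10), (6, 4), (6, 7), (7, 4), (7, 7), (8, 5), (8, 6), (9, 4), (9, 7)}; affine count = 10; |E(F_11)| = 11.

Discriminant check: Δ ∝ 4a³ + 27b² = 4·5³ + 27·1² = 4·125 + 27·1 ≡ 10 (mod 11). Nonzero ⇒ E is nonsingular.
For each x ∈ F_11, compute rhs = x³ + 5·x + 1 mod 11, then count y ∈ F_11 with y² ≡ rhs.
  x = 0: rhs = 1, matching y values: 1, 10 (2 points).
  x = 1: rhs = 7, matching y values: none (0 points).
  x = 2: rhs = 8, matching y values: none (0 points).
  x = 3: rhs = 10, matching y values: none (0 points).
  x = 4: rhs = 8, matching y values: none (0 points).
  x = 5: rhs = 8, matching y values: none (0 points).
  x = 6: rhs = 5, matching y values: 4, 7 (2 points).
  x = 7: rhs = 5, matching y values: 4, 7 (2 points).
  x = 8: rhs = 3, matching y values: 5, 6 (2 points).
  x = 9: rhs = 5, matching y values: 4, 7 (2 points).
  x = 10: rhs = 6, matching y values: none (0 points).
Total affine count: 10.
Full point count |E(F_11)| = 10 + 1 = 11.
Hasse bound: |11 − (11+1)| = |-1| = 1 ≤ 2√11 ≈ 6.6332 ✓.


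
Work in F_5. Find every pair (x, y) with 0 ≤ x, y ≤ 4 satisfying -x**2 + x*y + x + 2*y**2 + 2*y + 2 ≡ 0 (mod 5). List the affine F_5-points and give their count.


Affine F_5-points: {(2, 0), (2, 3), (4, 0), (4, 2)}; count = 4.

For each of the 25 pairs (x, y) ∈ F_5², evaluate f(x, y) mod 5. Record the zeros.
  x = 0: [0↦2, 1↦1, 2↦4, 3↦1, 4↦2]  zeros at y ∈ ∅
  x = 1: [0↦2, 1↦2, 2↦1, 3↦4, 4↦1]  zeros at y ∈ ∅
  x = 2: [0↦0, 1↦1, 2↦1, 3↦0, 4↦3]  zeros at y ∈ {0, 3}
  x = 3: [0↦1, 1↦3, 2↦4, 3↦4, 4↦3]  zeros at y ∈ ∅
  x = 4: [0↦0, 1↦3, 2↦0, 3↦1, 4↦1]  zeros at y ∈ {0, 2}
Collecting zeros: affine points = {(2, 0), (2, 3), (4, 0), (4, 2)}.
Total count |C(F_5)_aff| = 4.
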